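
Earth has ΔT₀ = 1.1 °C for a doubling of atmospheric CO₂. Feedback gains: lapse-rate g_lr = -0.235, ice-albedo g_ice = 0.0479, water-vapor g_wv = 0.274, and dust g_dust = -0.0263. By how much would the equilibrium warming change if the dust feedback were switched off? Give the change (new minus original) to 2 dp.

Original: g = 0.0606, ΔT = 1.1/(1−0.0606) = 1.1710 °C.
Without dust: g' = 0.0869, ΔT' = 1.1/(1−0.0869) = 1.2047 °C.
Change = 1.2047 − 1.1710 = 0.03 °C.

0.03 °C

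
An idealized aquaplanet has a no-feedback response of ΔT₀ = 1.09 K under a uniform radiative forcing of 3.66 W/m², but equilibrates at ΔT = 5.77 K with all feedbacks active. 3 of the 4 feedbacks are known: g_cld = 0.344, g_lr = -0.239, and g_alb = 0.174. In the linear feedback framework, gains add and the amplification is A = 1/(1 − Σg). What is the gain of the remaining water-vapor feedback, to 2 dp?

Amplification A = ΔT/ΔT₀ = 5.77/1.09 = 5.294.
Total gain g = 1 − 1/A = 1 − 1/5.294 = 0.8111.
Known gains sum to 0.344 − 0.239 + 0.174 = 0.279.
g_wv = 0.8111 − 0.279 = 0.53.

0.53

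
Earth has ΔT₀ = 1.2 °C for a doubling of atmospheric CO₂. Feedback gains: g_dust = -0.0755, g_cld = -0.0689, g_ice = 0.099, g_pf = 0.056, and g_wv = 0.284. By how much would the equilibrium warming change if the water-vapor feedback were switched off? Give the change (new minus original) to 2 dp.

Original: g = 0.2946, ΔT = 1.2/(1−0.2946) = 1.7012 °C.
Without water-vapor: g' = 0.0106, ΔT' = 1.2/(1−0.0106) = 1.2129 °C.
Change = 1.2129 − 1.7012 = -0.49 °C.

-0.49 °C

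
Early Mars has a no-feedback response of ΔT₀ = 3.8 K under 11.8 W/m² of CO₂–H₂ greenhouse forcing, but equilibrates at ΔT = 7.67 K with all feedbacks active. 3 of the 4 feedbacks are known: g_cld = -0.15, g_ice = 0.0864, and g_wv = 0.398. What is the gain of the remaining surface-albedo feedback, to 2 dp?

0.17

Amplification A = ΔT/ΔT₀ = 7.67/3.8 = 2.018.
Total gain g = 1 − 1/A = 1 − 1/2.018 = 0.5045.
Known gains sum to -0.15 + 0.0864 + 0.398 = 0.3344.
g_alb = 0.5045 − 0.3344 = 0.17.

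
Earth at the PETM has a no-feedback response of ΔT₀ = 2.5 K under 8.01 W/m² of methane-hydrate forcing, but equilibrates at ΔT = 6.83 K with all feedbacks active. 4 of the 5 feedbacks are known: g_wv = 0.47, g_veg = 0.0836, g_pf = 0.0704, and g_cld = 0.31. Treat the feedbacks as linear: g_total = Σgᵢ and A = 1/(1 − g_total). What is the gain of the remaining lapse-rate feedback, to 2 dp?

-0.30

Amplification A = ΔT/ΔT₀ = 6.83/2.5 = 2.732.
Total gain g = 1 − 1/A = 1 − 1/2.732 = 0.634.
Known gains sum to 0.47 + 0.0836 + 0.0704 + 0.31 = 0.934.
g_lr = 0.634 − 0.934 = -0.30.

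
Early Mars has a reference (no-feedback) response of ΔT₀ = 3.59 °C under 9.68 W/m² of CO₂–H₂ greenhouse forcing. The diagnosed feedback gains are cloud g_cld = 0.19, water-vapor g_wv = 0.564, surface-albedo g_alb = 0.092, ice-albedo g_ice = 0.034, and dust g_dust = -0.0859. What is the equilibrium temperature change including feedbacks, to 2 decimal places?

Total gain g = 0.19 + 0.564 + 0.092 + 0.034 − 0.0859 = 0.7941.
Amplification A = 1/(1 − 0.7941) = 4.857.
ΔT = 3.59 × 4.857 = 17.44 °C.

17.44 °C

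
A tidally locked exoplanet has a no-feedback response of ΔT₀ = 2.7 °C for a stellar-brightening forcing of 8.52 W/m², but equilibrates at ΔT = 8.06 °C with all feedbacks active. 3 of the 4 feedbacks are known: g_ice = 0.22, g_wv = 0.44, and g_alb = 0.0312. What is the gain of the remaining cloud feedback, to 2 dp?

Amplification A = ΔT/ΔT₀ = 8.06/2.7 = 2.985.
Total gain g = 1 − 1/A = 1 − 1/2.985 = 0.665.
Known gains sum to 0.22 + 0.44 + 0.0312 = 0.6912.
g_cld = 0.665 − 0.6912 = -0.03.

-0.03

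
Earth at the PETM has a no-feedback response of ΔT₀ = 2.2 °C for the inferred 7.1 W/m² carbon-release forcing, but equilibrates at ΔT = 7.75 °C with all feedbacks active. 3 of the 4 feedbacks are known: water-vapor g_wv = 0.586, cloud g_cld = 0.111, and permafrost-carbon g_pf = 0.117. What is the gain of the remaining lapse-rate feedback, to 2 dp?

Amplification A = ΔT/ΔT₀ = 7.75/2.2 = 3.523.
Total gain g = 1 − 1/A = 1 − 1/3.523 = 0.7162.
Known gains sum to 0.586 + 0.111 + 0.117 = 0.814.
g_lr = 0.7162 − 0.814 = -0.10.

-0.10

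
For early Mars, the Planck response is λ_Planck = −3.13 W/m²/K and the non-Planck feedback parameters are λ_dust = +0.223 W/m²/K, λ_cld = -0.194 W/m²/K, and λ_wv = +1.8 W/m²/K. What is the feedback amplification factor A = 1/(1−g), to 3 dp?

2.406

Convert to gains: g_dust = 0.223/3.13 = 0.07125; g_cld = -0.194/3.13 = -0.06198; g_wv = 1.8/3.13 = 0.5751.
Total gain g = 0.58437.
A = 1/(1 − 0.58437) = 2.406.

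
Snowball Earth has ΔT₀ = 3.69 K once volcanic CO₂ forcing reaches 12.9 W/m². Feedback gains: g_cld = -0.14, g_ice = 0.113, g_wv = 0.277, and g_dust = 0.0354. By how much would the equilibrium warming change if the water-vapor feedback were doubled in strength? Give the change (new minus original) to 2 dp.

3.27 K

Original: g = 0.2854, ΔT = 3.69/(1−0.2854) = 5.1637 K.
With doubled water-vapor: g' = 0.5624, ΔT' = 3.69/(1−0.5624) = 8.4324 K.
Change = 8.4324 − 5.1637 = 3.27 K.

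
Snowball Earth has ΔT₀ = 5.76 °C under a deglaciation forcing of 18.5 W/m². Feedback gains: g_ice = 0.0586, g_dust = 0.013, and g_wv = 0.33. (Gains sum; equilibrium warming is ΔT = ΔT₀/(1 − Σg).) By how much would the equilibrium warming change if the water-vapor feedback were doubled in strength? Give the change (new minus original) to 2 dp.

11.83 °C

Original: g = 0.4016, ΔT = 5.76/(1−0.4016) = 9.6257 °C.
With doubled water-vapor: g' = 0.7316, ΔT' = 5.76/(1−0.7316) = 21.4605 °C.
Change = 21.4605 − 9.6257 = 11.83 °C.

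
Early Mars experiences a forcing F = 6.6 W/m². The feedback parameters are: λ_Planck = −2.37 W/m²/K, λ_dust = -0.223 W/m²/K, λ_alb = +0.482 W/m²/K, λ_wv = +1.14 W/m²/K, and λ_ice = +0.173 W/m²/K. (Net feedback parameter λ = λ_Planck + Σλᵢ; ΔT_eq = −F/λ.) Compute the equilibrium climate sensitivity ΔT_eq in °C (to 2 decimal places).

Net feedback parameter λ = (−2.37) + (-0.223) + (+0.482) + (+1.14) + (+0.173) = -0.798 W/m²/K.
ΔT = −F/λ = −6.6/(-0.798) = 8.27 °C.

8.27 °C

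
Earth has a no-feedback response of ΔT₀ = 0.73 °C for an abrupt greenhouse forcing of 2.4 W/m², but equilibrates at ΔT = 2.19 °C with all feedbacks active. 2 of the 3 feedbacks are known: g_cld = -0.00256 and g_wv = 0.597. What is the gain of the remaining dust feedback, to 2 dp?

Amplification A = ΔT/ΔT₀ = 2.19/0.73 = 3.
Total gain g = 1 − 1/A = 1 − 1/3 = 0.6667.
Known gains sum to -0.00256 + 0.597 = 0.59444.
g_dust = 0.6667 − 0.59444 = 0.07.

0.07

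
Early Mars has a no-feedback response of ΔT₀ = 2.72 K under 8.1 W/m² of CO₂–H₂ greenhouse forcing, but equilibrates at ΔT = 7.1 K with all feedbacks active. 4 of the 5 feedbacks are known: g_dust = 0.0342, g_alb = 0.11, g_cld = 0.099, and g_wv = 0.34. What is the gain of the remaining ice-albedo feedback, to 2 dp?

Amplification A = ΔT/ΔT₀ = 7.1/2.72 = 2.61.
Total gain g = 1 − 1/A = 1 − 1/2.61 = 0.6169.
Known gains sum to 0.0342 + 0.11 + 0.099 + 0.34 = 0.5832.
g_ice = 0.6169 − 0.5832 = 0.03.

0.03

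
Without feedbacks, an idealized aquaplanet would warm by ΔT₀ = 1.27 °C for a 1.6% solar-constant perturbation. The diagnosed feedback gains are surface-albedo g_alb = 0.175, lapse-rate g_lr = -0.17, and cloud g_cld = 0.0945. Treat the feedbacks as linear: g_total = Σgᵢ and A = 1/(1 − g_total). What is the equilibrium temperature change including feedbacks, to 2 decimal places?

1.41 °C

Total gain g = 0.175 − 0.17 + 0.0945 = 0.0995.
Amplification A = 1/(1 − 0.0995) = 1.11.
ΔT = 1.27 × 1.11 = 1.41 °C.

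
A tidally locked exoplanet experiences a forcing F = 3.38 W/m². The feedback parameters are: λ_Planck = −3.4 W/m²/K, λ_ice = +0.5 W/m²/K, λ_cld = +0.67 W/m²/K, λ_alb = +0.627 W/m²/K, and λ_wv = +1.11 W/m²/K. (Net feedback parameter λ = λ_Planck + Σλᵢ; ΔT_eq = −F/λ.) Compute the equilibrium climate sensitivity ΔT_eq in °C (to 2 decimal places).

6.86 °C

Net feedback parameter λ = (−3.4) + (+0.5) + (+0.67) + (+0.627) + (+1.11) = -0.493 W/m²/K.
ΔT = −F/λ = −3.38/(-0.493) = 6.86 °C.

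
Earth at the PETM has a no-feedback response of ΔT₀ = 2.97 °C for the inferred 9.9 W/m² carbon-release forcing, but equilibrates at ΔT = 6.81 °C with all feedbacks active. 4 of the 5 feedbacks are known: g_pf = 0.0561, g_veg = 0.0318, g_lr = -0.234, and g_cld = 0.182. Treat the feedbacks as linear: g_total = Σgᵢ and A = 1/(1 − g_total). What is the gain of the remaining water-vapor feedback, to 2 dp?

0.53

Amplification A = ΔT/ΔT₀ = 6.81/2.97 = 2.293.
Total gain g = 1 − 1/A = 1 − 1/2.293 = 0.5639.
Known gains sum to 0.0561 + 0.0318 − 0.234 + 0.182 = 0.0359.
g_wv = 0.5639 − 0.0359 = 0.53.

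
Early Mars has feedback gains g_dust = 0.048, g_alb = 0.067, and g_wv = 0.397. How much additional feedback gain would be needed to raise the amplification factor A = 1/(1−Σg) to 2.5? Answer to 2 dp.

Current total gain = 0.512.
Target gain for A = 2.5: g* = 1 − 1/2.5 = 0.6.
Additional gain needed = 0.6 − 0.512 = 0.09.

0.09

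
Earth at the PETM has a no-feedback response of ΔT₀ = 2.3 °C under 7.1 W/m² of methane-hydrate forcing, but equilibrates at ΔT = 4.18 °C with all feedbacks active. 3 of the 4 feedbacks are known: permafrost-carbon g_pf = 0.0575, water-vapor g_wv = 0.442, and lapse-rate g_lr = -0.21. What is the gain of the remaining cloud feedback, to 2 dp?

Amplification A = ΔT/ΔT₀ = 4.18/2.3 = 1.817.
Total gain g = 1 − 1/A = 1 − 1/1.817 = 0.4496.
Known gains sum to 0.0575 + 0.442 − 0.21 = 0.2895.
g_cld = 0.4496 − 0.2895 = 0.16.

0.16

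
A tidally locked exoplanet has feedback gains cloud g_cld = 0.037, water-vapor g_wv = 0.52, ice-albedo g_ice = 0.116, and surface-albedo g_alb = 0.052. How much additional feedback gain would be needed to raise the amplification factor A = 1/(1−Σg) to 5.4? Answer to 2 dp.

Current total gain = 0.725.
Target gain for A = 5.4: g* = 1 − 1/5.4 = 0.8148.
Additional gain needed = 0.8148 − 0.725 = 0.09.

0.09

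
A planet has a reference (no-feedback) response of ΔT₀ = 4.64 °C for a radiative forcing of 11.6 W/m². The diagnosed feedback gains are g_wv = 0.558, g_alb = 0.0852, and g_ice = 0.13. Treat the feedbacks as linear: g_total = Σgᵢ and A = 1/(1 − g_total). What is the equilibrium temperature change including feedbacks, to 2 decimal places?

20.46 °C

Total gain g = 0.558 + 0.0852 + 0.13 = 0.7732.
Amplification A = 1/(1 − 0.7732) = 4.409.
ΔT = 4.64 × 4.409 = 20.46 °C.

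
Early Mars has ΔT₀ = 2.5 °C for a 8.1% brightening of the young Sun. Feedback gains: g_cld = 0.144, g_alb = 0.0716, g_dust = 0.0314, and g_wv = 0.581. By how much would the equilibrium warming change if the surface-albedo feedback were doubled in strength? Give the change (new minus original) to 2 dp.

Original: g = 0.828, ΔT = 2.5/(1−0.828) = 14.5349 °C.
With doubled surface-albedo: g' = 0.8996, ΔT' = 2.5/(1−0.8996) = 24.9004 °C.
Change = 24.9004 − 14.5349 = 10.37 °C.

10.37 °C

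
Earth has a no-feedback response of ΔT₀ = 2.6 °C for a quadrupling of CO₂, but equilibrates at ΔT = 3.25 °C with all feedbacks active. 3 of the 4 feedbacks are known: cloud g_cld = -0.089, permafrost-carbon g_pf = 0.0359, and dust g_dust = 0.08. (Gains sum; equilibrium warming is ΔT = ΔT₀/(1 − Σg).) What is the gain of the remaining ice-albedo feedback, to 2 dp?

0.17

Amplification A = ΔT/ΔT₀ = 3.25/2.6 = 1.25.
Total gain g = 1 − 1/A = 1 − 1/1.25 = 0.2.
Known gains sum to -0.089 + 0.0359 + 0.08 = 0.0269.
g_ice = 0.2 − 0.0269 = 0.17.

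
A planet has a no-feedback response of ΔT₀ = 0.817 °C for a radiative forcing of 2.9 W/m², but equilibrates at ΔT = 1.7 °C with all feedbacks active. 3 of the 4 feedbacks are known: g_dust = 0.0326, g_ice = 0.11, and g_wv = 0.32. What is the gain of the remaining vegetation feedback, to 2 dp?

0.06

Amplification A = ΔT/ΔT₀ = 1.7/0.817 = 2.081.
Total gain g = 1 − 1/A = 1 − 1/2.081 = 0.5195.
Known gains sum to 0.0326 + 0.11 + 0.32 = 0.4626.
g_veg = 0.5195 − 0.4626 = 0.06.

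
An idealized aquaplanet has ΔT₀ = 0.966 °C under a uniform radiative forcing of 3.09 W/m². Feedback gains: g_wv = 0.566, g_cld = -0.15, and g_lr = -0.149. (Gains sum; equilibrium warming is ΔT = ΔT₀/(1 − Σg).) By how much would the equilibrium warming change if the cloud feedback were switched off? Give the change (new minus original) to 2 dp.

0.34 °C

Original: g = 0.267, ΔT = 0.966/(1−0.267) = 1.3179 °C.
Without cloud: g' = 0.417, ΔT' = 0.966/(1−0.417) = 1.6569 °C.
Change = 1.6569 − 1.3179 = 0.34 °C.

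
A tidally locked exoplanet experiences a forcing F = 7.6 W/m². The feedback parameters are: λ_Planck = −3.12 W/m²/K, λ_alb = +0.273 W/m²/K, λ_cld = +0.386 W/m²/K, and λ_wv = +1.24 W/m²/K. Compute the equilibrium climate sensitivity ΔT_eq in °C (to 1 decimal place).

Net feedback parameter λ = (−3.12) + (+0.273) + (+0.386) + (+1.24) = -1.221 W/m²/K.
ΔT = −F/λ = −7.6/(-1.221) = 6.2 °C.

6.2 °C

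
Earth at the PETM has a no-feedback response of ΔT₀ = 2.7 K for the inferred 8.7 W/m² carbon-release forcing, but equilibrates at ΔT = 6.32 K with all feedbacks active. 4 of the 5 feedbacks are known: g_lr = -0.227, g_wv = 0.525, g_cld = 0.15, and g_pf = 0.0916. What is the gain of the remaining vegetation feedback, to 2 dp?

Amplification A = ΔT/ΔT₀ = 6.32/2.7 = 2.341.
Total gain g = 1 − 1/A = 1 − 1/2.341 = 0.5728.
Known gains sum to -0.227 + 0.525 + 0.15 + 0.0916 = 0.5396.
g_veg = 0.5728 − 0.5396 = 0.03.

0.03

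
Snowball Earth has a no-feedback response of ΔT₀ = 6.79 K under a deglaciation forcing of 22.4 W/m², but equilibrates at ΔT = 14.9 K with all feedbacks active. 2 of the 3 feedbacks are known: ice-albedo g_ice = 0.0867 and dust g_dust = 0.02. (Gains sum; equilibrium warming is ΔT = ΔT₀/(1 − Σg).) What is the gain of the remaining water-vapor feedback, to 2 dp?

0.44

Amplification A = ΔT/ΔT₀ = 14.9/6.79 = 2.194.
Total gain g = 1 − 1/A = 1 − 1/2.194 = 0.5442.
Known gains sum to 0.0867 + 0.02 = 0.1067.
g_wv = 0.5442 − 0.1067 = 0.44.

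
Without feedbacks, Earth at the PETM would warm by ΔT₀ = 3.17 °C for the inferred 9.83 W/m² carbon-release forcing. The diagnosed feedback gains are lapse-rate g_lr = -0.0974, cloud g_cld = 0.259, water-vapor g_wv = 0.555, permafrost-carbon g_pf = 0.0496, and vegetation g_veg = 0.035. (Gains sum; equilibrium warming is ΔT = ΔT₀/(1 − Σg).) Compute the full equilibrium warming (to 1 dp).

Total gain g = -0.0974 + 0.259 + 0.555 + 0.0496 + 0.035 = 0.8012.
Amplification A = 1/(1 − 0.8012) = 5.03.
ΔT = 3.17 × 5.03 = 15.9 °C.

15.9 °C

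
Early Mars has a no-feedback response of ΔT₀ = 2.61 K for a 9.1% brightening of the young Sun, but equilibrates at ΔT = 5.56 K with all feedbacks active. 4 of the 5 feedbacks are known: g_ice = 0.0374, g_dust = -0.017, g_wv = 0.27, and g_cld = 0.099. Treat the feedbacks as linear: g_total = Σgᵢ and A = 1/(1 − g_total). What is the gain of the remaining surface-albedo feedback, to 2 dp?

Amplification A = ΔT/ΔT₀ = 5.56/2.61 = 2.13.
Total gain g = 1 − 1/A = 1 − 1/2.13 = 0.5305.
Known gains sum to 0.0374 − 0.017 + 0.27 + 0.099 = 0.3894.
g_alb = 0.5305 − 0.3894 = 0.14.

0.14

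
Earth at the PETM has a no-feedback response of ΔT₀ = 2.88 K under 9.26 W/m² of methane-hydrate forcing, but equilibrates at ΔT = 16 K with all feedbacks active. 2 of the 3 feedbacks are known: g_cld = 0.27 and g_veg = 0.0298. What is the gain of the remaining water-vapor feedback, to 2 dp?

Amplification A = ΔT/ΔT₀ = 16/2.88 = 5.556.
Total gain g = 1 − 1/A = 1 − 1/5.556 = 0.82.
Known gains sum to 0.27 + 0.0298 = 0.2998.
g_wv = 0.82 − 0.2998 = 0.52.

0.52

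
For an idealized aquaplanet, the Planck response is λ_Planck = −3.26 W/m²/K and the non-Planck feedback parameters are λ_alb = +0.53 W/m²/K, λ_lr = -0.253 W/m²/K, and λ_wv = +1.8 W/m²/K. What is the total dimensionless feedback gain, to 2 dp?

Convert to gains: g_alb = 0.53/3.26 = 0.1626; g_lr = -0.253/3.26 = -0.07761; g_wv = 1.8/3.26 = 0.5521.
Total gain g = 0.63709.

0.64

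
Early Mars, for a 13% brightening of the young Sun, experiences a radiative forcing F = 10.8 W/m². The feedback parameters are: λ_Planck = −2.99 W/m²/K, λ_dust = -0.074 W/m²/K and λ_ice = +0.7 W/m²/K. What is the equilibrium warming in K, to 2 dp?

4.57 K

Net feedback parameter λ = (−2.99) + (-0.074) + (+0.7) = -2.364 W/m²/K.
ΔT = −F/λ = −10.8/(-2.364) = 4.57 K.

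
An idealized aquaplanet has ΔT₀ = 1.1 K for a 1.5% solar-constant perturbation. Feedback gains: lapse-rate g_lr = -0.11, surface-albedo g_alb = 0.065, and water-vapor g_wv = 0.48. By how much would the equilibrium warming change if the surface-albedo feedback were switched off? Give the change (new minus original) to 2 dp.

-0.20 K

Original: g = 0.435, ΔT = 1.1/(1−0.435) = 1.9469 K.
Without surface-albedo: g' = 0.37, ΔT' = 1.1/(1−0.37) = 1.7460 K.
Change = 1.7460 − 1.9469 = -0.20 K.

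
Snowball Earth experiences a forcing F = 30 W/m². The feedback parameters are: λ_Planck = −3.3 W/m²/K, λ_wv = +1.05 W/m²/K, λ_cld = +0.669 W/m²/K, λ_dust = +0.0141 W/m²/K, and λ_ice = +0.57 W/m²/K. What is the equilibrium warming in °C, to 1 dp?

30.1 °C

Net feedback parameter λ = (−3.3) + (+1.05) + (+0.669) + (+0.0141) + (+0.57) = -0.9969 W/m²/K.
ΔT = −F/λ = −30/(-0.9969) = 30.1 °C.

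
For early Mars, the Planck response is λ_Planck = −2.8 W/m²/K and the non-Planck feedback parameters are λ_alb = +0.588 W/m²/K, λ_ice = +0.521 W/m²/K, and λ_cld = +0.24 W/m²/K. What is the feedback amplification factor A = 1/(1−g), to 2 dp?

1.93

Convert to gains: g_alb = 0.588/2.8 = 0.21; g_ice = 0.521/2.8 = 0.1861; g_cld = 0.24/2.8 = 0.08571.
Total gain g = 0.48181.
A = 1/(1 − 0.48181) = 1.93.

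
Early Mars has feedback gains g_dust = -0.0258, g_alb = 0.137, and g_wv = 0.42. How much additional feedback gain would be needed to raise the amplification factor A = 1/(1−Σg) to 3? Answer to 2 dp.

0.14

Current total gain = 0.5312.
Target gain for A = 3: g* = 1 − 1/3 = 0.6667.
Additional gain needed = 0.6667 − 0.5312 = 0.14.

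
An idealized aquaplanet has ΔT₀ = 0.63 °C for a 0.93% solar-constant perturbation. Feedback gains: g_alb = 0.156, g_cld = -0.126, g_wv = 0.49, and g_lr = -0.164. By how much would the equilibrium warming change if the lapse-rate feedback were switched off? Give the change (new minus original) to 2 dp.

0.33 °C

Original: g = 0.356, ΔT = 0.63/(1−0.356) = 0.9783 °C.
Without lapse-rate: g' = 0.52, ΔT' = 0.63/(1−0.52) = 1.3125 °C.
Change = 1.3125 − 0.9783 = 0.33 °C.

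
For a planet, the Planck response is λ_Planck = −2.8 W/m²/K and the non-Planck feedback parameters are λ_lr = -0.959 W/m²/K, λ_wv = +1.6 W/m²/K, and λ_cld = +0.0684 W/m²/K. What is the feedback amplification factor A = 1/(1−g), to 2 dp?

1.34

Convert to gains: g_lr = -0.959/2.8 = -0.3425; g_wv = 1.6/2.8 = 0.5714; g_cld = 0.0684/2.8 = 0.02443.
Total gain g = 0.25333.
A = 1/(1 − 0.25333) = 1.34.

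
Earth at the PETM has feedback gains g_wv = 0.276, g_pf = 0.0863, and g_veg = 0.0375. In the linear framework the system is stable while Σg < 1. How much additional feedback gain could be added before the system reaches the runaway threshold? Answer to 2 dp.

0.60

Current total gain = 0.276 + 0.0863 + 0.0375 = 0.3998.
Margin to runaway = 1 − 0.3998 = 0.60.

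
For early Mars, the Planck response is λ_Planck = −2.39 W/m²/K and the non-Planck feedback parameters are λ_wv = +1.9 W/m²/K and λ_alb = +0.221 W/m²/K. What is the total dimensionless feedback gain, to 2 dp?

Convert to gains: g_wv = 1.9/2.39 = 0.795; g_alb = 0.221/2.39 = 0.09247.
Total gain g = 0.88747.

0.89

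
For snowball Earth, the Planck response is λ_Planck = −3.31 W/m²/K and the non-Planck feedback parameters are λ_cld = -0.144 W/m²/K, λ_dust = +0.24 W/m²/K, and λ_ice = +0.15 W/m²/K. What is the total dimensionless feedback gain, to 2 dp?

Convert to gains: g_cld = -0.144/3.31 = -0.0435; g_dust = 0.24/3.31 = 0.07251; g_ice = 0.15/3.31 = 0.04532.
Total gain g = 0.07433.

0.07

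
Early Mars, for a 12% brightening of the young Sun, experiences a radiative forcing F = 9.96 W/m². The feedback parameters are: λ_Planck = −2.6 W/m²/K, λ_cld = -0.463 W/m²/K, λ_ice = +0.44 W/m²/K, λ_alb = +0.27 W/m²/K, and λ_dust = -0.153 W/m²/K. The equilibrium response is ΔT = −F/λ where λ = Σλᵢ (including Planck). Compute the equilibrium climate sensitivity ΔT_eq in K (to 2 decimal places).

Net feedback parameter λ = (−2.6) + (-0.463) + (+0.44) + (+0.27) + (-0.153) = -2.506 W/m²/K.
ΔT = −F/λ = −9.96/(-2.506) = 3.97 K.

3.97 K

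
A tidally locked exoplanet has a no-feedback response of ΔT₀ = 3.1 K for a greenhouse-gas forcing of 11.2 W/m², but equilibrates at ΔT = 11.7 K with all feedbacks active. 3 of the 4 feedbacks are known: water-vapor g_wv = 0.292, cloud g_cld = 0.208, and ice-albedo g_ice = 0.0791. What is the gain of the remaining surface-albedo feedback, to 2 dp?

Amplification A = ΔT/ΔT₀ = 11.7/3.1 = 3.774.
Total gain g = 1 − 1/A = 1 − 1/3.774 = 0.735.
Known gains sum to 0.292 + 0.208 + 0.0791 = 0.5791.
g_alb = 0.735 − 0.5791 = 0.16.

0.16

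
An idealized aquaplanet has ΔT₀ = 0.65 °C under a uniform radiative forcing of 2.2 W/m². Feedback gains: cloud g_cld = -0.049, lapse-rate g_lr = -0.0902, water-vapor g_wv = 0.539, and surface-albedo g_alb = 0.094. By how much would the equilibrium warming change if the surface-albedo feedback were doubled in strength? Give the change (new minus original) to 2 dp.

0.29 °C

Original: g = 0.4938, ΔT = 0.65/(1−0.4938) = 1.2841 °C.
With doubled surface-albedo: g' = 0.5878, ΔT' = 0.65/(1−0.5878) = 1.5769 °C.
Change = 1.5769 − 1.2841 = 0.29 °C.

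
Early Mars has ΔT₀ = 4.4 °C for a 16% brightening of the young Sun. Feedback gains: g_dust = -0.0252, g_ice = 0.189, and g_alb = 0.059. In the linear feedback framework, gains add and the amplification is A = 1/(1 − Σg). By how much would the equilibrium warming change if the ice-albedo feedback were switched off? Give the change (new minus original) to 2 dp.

-1.11 °C

Original: g = 0.2228, ΔT = 4.4/(1−0.2228) = 5.6613 °C.
Without ice-albedo: g' = 0.0338, ΔT' = 4.4/(1−0.0338) = 4.5539 °C.
Change = 4.5539 − 5.6613 = -1.11 °C.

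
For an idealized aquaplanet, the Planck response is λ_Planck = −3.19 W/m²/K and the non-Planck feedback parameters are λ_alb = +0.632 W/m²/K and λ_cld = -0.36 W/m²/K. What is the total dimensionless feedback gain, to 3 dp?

Convert to gains: g_alb = 0.632/3.19 = 0.1981; g_cld = -0.36/3.19 = -0.1129.
Total gain g = 0.0852.

0.085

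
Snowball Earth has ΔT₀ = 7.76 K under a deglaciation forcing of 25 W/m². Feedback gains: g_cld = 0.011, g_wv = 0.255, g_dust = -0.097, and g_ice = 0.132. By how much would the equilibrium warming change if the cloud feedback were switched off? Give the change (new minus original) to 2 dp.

-0.17 K

Original: g = 0.301, ΔT = 7.76/(1−0.301) = 11.1016 K.
Without cloud: g' = 0.29, ΔT' = 7.76/(1−0.29) = 10.9296 K.
Change = 10.9296 − 11.1016 = -0.17 K.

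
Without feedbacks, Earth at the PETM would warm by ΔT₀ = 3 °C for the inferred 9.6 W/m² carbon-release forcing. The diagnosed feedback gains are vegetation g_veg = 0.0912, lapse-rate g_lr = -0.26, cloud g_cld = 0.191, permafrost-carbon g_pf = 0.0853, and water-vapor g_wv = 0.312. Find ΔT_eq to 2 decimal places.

Total gain g = 0.0912 − 0.26 + 0.191 + 0.0853 + 0.312 = 0.4195.
Amplification A = 1/(1 − 0.4195) = 1.723.
ΔT = 3 × 1.723 = 5.17 °C.

5.17 °C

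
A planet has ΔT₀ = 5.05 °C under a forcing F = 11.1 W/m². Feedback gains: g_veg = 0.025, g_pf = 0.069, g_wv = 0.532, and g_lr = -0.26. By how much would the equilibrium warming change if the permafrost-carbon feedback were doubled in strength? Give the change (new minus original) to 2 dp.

Original: g = 0.366, ΔT = 5.05/(1−0.366) = 7.9653 °C.
With doubled permafrost-carbon: g' = 0.435, ΔT' = 5.05/(1−0.435) = 8.9381 °C.
Change = 8.9381 − 7.9653 = 0.97 °C.

0.97 °C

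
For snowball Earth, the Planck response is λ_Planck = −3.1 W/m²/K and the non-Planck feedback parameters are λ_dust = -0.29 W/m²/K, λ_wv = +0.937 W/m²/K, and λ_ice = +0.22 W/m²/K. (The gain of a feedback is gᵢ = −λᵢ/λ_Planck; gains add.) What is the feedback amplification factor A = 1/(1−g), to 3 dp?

Convert to gains: g_dust = -0.29/3.1 = -0.09355; g_wv = 0.937/3.1 = 0.3023; g_ice = 0.22/3.1 = 0.07097.
Total gain g = 0.27972.
A = 1/(1 − 0.27972) = 1.388.

1.388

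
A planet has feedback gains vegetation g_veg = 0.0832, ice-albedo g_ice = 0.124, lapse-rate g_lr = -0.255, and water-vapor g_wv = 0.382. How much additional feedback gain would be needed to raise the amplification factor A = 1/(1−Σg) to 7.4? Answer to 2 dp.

0.53

Current total gain = 0.3342.
Target gain for A = 7.4: g* = 1 − 1/7.4 = 0.8649.
Additional gain needed = 0.8649 − 0.3342 = 0.53.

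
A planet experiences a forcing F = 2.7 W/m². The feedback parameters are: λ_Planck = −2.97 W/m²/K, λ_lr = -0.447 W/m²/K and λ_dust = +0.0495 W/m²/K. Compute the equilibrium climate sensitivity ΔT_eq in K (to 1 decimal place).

0.8 K

Net feedback parameter λ = (−2.97) + (-0.447) + (+0.0495) = -3.3675 W/m²/K.
ΔT = −F/λ = −2.7/(-3.3675) = 0.8 K.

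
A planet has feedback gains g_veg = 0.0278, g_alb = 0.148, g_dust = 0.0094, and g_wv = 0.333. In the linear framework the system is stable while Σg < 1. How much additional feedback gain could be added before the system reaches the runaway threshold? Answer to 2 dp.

0.48

Current total gain = 0.0278 + 0.148 + 0.0094 + 0.333 = 0.5182.
Margin to runaway = 1 − 0.5182 = 0.48.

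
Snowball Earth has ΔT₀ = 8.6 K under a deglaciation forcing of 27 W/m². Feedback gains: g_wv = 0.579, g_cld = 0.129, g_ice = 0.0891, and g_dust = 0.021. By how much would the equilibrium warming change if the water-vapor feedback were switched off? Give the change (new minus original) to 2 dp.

Original: g = 0.8181, ΔT = 8.6/(1−0.8181) = 47.2787 K.
Without water-vapor: g' = 0.2391, ΔT' = 8.6/(1−0.2391) = 11.3024 K.
Change = 11.3024 − 47.2787 = -35.98 K.

-35.98 K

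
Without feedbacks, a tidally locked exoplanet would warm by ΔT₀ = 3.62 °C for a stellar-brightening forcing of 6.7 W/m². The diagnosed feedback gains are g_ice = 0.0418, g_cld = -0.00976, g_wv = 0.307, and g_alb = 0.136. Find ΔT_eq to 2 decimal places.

6.90 °C

Total gain g = 0.0418 − 0.00976 + 0.307 + 0.136 = 0.47504.
Amplification A = 1/(1 − 0.47504) = 1.905.
ΔT = 3.62 × 1.905 = 6.90 °C.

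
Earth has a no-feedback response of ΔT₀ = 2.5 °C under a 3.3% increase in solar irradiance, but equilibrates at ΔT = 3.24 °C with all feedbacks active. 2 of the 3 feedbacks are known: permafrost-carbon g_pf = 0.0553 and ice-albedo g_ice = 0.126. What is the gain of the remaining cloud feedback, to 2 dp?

Amplification A = ΔT/ΔT₀ = 3.24/2.5 = 1.296.
Total gain g = 1 − 1/A = 1 − 1/1.296 = 0.2284.
Known gains sum to 0.0553 + 0.126 = 0.1813.
g_cld = 0.2284 − 0.1813 = 0.05.

0.05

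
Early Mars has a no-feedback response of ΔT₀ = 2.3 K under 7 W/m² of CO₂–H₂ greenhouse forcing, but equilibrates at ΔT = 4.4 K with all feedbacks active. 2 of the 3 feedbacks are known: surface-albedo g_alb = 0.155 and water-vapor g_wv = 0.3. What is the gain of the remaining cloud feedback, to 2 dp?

0.02

Amplification A = ΔT/ΔT₀ = 4.4/2.3 = 1.913.
Total gain g = 1 − 1/A = 1 − 1/1.913 = 0.4773.
Known gains sum to 0.155 + 0.3 = 0.455.
g_cld = 0.4773 − 0.455 = 0.02.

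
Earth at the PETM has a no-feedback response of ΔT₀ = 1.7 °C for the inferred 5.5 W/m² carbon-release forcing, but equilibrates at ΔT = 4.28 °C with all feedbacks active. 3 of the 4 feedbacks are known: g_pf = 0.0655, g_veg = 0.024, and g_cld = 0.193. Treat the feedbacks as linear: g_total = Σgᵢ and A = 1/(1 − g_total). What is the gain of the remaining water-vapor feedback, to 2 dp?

0.32

Amplification A = ΔT/ΔT₀ = 4.28/1.7 = 2.518.
Total gain g = 1 − 1/A = 1 − 1/2.518 = 0.6029.
Known gains sum to 0.0655 + 0.024 + 0.193 = 0.2825.
g_wv = 0.6029 − 0.2825 = 0.32.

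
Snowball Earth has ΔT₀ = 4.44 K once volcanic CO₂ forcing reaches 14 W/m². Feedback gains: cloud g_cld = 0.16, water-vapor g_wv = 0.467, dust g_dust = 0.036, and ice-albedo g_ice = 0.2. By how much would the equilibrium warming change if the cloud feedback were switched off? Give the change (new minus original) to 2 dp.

Original: g = 0.863, ΔT = 4.44/(1−0.863) = 32.4088 K.
Without cloud: g' = 0.703, ΔT' = 4.44/(1−0.703) = 14.9495 K.
Change = 14.9495 − 32.4088 = -17.46 K.

-17.46 K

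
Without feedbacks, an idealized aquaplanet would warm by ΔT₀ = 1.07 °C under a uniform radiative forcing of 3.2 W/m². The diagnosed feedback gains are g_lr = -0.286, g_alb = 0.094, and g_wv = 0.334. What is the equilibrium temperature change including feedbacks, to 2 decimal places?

1.25 °C

Total gain g = -0.286 + 0.094 + 0.334 = 0.142.
Amplification A = 1/(1 − 0.142) = 1.166.
ΔT = 1.07 × 1.166 = 1.25 °C.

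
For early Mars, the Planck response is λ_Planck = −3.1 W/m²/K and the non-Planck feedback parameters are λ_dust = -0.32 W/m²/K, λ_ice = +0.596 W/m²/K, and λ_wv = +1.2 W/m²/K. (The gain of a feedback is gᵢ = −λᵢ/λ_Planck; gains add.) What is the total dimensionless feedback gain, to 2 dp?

0.48

Convert to gains: g_dust = -0.32/3.1 = -0.1032; g_ice = 0.596/3.1 = 0.1923; g_wv = 1.2/3.1 = 0.3871.
Total gain g = 0.4762.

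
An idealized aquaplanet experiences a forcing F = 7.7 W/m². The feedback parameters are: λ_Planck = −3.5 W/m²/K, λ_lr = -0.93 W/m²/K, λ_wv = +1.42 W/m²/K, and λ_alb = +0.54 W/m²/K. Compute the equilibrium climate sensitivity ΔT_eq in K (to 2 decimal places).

Net feedback parameter λ = (−3.5) + (-0.93) + (+1.42) + (+0.54) = -2.47 W/m²/K.
ΔT = −F/λ = −7.7/(-2.47) = 3.12 K.

3.12 K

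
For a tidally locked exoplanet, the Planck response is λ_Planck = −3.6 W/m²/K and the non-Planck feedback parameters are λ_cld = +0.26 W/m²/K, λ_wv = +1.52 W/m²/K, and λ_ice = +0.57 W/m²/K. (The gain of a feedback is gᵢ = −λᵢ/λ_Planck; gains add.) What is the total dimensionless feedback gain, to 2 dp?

0.65

Convert to gains: g_cld = 0.26/3.6 = 0.07222; g_wv = 1.52/3.6 = 0.4222; g_ice = 0.57/3.6 = 0.1583.
Total gain g = 0.65272.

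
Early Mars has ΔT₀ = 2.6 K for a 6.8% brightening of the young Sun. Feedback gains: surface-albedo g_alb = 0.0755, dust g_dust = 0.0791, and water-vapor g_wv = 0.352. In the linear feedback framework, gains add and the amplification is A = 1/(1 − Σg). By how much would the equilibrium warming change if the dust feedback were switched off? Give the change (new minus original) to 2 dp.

-0.73 K

Original: g = 0.5066, ΔT = 2.6/(1−0.5066) = 5.2696 K.
Without dust: g' = 0.4275, ΔT' = 2.6/(1−0.4275) = 4.5415 K.
Change = 4.5415 − 5.2696 = -0.73 K.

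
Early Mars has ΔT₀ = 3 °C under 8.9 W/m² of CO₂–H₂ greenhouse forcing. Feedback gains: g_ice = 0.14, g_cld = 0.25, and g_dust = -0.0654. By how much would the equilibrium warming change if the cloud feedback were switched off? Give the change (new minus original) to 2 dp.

Original: g = 0.3246, ΔT = 3/(1−0.3246) = 4.4418 °C.
Without cloud: g' = 0.0746, ΔT' = 3/(1−0.0746) = 3.2418 °C.
Change = 3.2418 − 4.4418 = -1.20 °C.

-1.20 °C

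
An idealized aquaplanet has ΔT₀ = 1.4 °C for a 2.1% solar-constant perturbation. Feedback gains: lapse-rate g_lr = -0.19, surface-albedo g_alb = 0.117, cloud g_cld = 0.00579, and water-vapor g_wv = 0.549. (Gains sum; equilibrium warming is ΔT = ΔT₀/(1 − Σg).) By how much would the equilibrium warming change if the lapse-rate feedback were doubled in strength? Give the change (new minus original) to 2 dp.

-0.72 °C

Original: g = 0.48179, ΔT = 1.4/(1−0.48179) = 2.7016 °C.
With doubled lapse-rate: g' = 0.29179, ΔT' = 1.4/(1−0.29179) = 1.9768 °C.
Change = 1.9768 − 2.7016 = -0.72 °C.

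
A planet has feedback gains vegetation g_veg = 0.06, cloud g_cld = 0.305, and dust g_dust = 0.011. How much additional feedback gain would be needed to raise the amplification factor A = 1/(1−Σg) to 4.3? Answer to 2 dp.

0.39

Current total gain = 0.376.
Target gain for A = 4.3: g* = 1 − 1/4.3 = 0.7674.
Additional gain needed = 0.7674 − 0.376 = 0.39.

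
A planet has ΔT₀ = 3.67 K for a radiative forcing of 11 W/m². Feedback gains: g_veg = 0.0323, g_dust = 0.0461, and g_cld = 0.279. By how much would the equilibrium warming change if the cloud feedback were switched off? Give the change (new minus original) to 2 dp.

Original: g = 0.3574, ΔT = 3.67/(1−0.3574) = 5.7112 K.
Without cloud: g' = 0.0784, ΔT' = 3.67/(1−0.0784) = 3.9822 K.
Change = 3.9822 − 5.7112 = -1.73 K.

-1.73 K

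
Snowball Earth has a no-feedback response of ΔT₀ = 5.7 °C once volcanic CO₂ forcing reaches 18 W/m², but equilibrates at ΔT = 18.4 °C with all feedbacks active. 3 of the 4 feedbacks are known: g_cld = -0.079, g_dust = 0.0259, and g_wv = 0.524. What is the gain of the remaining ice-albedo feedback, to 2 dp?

0.22

Amplification A = ΔT/ΔT₀ = 18.4/5.7 = 3.228.
Total gain g = 1 − 1/A = 1 − 1/3.228 = 0.6902.
Known gains sum to -0.079 + 0.0259 + 0.524 = 0.4709.
g_ice = 0.6902 − 0.4709 = 0.22.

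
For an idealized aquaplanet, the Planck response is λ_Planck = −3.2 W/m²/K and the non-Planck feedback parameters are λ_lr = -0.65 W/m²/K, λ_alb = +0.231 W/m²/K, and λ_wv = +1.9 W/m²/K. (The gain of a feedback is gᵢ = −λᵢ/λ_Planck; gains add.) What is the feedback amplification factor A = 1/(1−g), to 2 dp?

1.86

Convert to gains: g_lr = -0.65/3.2 = -0.2031; g_alb = 0.231/3.2 = 0.07219; g_wv = 1.9/3.2 = 0.5937.
Total gain g = 0.46279.
A = 1/(1 − 0.46279) = 1.86.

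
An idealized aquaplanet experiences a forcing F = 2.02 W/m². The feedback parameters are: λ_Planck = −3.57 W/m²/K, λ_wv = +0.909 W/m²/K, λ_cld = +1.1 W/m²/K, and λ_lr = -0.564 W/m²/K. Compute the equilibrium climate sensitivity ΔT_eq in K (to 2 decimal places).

Net feedback parameter λ = (−3.57) + (+0.909) + (+1.1) + (-0.564) = -2.125 W/m²/K.
ΔT = −F/λ = −2.02/(-2.125) = 0.95 K.

0.95 K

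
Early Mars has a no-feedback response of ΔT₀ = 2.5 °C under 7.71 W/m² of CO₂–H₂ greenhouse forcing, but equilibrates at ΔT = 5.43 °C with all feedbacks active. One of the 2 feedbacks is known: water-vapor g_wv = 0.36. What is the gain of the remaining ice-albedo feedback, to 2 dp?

0.18

Amplification A = ΔT/ΔT₀ = 5.43/2.5 = 2.172.
Total gain g = 1 − 1/A = 1 − 1/2.172 = 0.5396.
The known gain is 0.36.
g_ice = 0.5396 − 0.36 = 0.18.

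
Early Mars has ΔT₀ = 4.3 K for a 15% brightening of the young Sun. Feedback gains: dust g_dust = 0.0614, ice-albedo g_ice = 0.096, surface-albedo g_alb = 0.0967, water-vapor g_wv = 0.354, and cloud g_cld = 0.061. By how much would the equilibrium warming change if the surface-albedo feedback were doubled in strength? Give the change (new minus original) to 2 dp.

5.37 K

Original: g = 0.6691, ΔT = 4.3/(1−0.6691) = 12.9949 K.
With doubled surface-albedo: g' = 0.7658, ΔT' = 4.3/(1−0.7658) = 18.3604 K.
Change = 18.3604 − 12.9949 = 5.37 K.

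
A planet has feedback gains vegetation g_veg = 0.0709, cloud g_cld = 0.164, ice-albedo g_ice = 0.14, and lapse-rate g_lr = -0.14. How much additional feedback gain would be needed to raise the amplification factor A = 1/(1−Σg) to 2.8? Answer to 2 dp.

Current total gain = 0.2349.
Target gain for A = 2.8: g* = 1 − 1/2.8 = 0.6429.
Additional gain needed = 0.6429 − 0.2349 = 0.41.

0.41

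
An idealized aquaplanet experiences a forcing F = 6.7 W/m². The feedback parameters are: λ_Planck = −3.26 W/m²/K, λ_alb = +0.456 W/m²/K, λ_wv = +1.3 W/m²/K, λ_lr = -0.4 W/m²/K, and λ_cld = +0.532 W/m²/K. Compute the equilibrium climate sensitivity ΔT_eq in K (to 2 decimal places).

4.88 K

Net feedback parameter λ = (−3.26) + (+0.456) + (+1.3) + (-0.4) + (+0.532) = -1.372 W/m²/K.
ΔT = −F/λ = −6.7/(-1.372) = 4.88 K.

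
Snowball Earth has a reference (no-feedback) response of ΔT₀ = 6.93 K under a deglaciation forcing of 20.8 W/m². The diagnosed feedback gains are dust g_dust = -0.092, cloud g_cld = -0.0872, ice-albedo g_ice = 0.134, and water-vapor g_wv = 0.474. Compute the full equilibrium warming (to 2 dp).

12.13 K

Total gain g = -0.092 − 0.0872 + 0.134 + 0.474 = 0.4288.
Amplification A = 1/(1 − 0.4288) = 1.751.
ΔT = 6.93 × 1.751 = 12.13 K.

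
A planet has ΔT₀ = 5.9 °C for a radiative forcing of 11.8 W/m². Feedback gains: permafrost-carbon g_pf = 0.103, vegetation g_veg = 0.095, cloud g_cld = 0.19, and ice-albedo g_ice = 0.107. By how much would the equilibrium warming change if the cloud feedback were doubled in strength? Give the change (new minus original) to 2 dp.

7.05 °C

Original: g = 0.495, ΔT = 5.9/(1−0.495) = 11.6832 °C.
With doubled cloud: g' = 0.685, ΔT' = 5.9/(1−0.685) = 18.7302 °C.
Change = 18.7302 − 11.6832 = 7.05 °C.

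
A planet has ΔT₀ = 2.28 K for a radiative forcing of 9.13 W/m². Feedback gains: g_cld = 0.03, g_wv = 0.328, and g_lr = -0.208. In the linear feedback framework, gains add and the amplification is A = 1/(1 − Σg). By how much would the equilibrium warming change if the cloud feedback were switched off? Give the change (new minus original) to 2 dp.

-0.09 K

Original: g = 0.15, ΔT = 2.28/(1−0.15) = 2.6824 K.
Without cloud: g' = 0.12, ΔT' = 2.28/(1−0.12) = 2.5909 K.
Change = 2.5909 − 2.6824 = -0.09 K.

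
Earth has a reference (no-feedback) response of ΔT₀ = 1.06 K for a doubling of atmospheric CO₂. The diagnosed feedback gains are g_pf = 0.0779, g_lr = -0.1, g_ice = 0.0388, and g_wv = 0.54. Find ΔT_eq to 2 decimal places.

2.39 K

Total gain g = 0.0779 − 0.1 + 0.0388 + 0.54 = 0.5567.
Amplification A = 1/(1 − 0.5567) = 2.256.
ΔT = 1.06 × 2.256 = 2.39 K.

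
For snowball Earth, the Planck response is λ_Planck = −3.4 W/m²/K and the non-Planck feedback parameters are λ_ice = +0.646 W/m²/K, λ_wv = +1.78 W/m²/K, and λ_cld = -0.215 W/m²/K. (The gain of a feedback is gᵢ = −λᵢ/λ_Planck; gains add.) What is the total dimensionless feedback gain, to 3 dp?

Convert to gains: g_ice = 0.646/3.4 = 0.19; g_wv = 1.78/3.4 = 0.5235; g_cld = -0.215/3.4 = -0.06324.
Total gain g = 0.65026.

0.650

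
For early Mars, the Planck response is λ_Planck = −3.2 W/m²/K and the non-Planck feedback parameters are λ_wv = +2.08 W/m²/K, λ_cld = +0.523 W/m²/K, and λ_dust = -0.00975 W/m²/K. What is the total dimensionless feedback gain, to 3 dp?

0.810

Convert to gains: g_wv = 2.08/3.2 = 0.65; g_cld = 0.523/3.2 = 0.1634; g_dust = -0.00975/3.2 = -0.003047.
Total gain g = 0.810353.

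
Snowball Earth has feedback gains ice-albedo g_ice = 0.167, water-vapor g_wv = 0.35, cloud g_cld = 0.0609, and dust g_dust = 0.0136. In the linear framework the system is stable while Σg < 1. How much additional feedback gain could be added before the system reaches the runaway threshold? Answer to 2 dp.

Current total gain = 0.167 + 0.35 + 0.0609 + 0.0136 = 0.5915.
Margin to runaway = 1 − 0.5915 = 0.41.

0.41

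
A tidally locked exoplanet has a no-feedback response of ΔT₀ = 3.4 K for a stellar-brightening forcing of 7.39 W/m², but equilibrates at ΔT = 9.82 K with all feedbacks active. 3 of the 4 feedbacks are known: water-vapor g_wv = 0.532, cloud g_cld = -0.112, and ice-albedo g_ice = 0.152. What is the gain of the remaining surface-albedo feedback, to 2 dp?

Amplification A = ΔT/ΔT₀ = 9.82/3.4 = 2.888.
Total gain g = 1 − 1/A = 1 − 1/2.888 = 0.6537.
Known gains sum to 0.532 − 0.112 + 0.152 = 0.572.
g_alb = 0.6537 − 0.572 = 0.08.

0.08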